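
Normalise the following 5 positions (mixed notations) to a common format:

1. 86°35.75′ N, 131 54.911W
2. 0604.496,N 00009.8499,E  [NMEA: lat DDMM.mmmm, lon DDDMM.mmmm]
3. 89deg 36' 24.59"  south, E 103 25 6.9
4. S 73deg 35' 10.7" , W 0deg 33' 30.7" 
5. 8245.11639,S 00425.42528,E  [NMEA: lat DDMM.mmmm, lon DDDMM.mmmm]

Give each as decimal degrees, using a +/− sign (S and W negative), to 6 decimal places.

Point 1:
  Lat: 35.75′ = 0.595833°; total 86.5958333
  N ⇒ keep positive
  λ: 131 + 54.911/60 = 131.9151833
  hemisphere W, so the sign is −
Point 2:
  Lat: split at 2 digits → 06° and 4.496′; 6 + 4.496/60 = 6.0749333
  N ⇒ keep positive
  Lon: degrees = first 3 digits = 0, minutes = 9.8499; 0 + 9.8499/60 = 0.1641650
  E → positive
Point 3:
  φ: 36′ + 24.59″ = 36.40983′; 89 + 36.40983/60 = 89.6068306
  S ⇒ negate
  Lon: 25′ + 6.9″ = 25.11500′; 103 + 25.11500/60 = 103.4185833
  E ⇒ keep positive
Point 4:
  Lat: 73 + 35/60 + 10.7/3600 = 73.5863056
  S → negative
  Longitude: 0° + 33/60 + 30.7/3600 = 0 + 0.550000 + 0.008528 = 0.5585278
  W ⇒ negate
Point 5:
  φ: degrees = first 2 digits = 82, minutes = 45.11639; 82 + 45.11639/60 = 82.7519398
  S → negative
  Longitude: split at 3 digits → 004° and 25.42528′; 4 + 25.42528/60 = 4.4237547
  E ⇒ keep positive

1. 86.595833, -131.915183
2. 6.074933, 0.164165
3. -89.606831, 103.418583
4. -73.586306, -0.558528
5. -82.751940, 4.423755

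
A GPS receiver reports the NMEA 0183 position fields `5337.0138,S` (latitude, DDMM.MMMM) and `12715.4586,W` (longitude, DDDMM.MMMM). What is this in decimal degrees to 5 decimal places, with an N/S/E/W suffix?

Latitude: split at 2 digits → 53° and 37.0138′; 53 + 37.0138/60 = 53.616897
Longitude: split at 3 digits → 127° and 15.4586′; 127 + 15.4586/60 = 127.257643

53.61690° S, 127.25764° W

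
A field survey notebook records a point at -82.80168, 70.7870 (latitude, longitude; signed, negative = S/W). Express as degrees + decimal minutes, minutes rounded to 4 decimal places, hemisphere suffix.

82° 48.1008′ S, 70° 47.2200′ E

Latitude is negative → S; |value| = 82.801680
Latitude: 82° + 0.801680 × 60 = 82° 48.100800′
Lon: minutes = (70.787000 − 70) × 60 = 47.220000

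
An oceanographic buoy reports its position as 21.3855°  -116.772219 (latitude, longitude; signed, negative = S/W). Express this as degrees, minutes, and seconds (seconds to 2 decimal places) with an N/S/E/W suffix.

21°23′7.80″ N, 116°46′19.99″ W

Latitude: 0.385500° → 23.13000′; 0.13000 × 60 = 7.8000″
Longitude is negative → W; |value| = 116.772219
λ: 0.772219 × 60 = 46.33314′ → 46′, remainder × 60 = 19.9884″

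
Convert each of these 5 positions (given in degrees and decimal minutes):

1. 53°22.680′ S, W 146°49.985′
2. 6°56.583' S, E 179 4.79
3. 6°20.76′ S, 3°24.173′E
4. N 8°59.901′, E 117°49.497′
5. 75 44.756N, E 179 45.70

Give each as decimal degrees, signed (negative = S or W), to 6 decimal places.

Point 1:
  Lat: 22.68′ = 0.378000°; total 53.3780000
  S → negative
  λ: 49.985′ = 0.833083°; total 146.8330833
  W ⇒ negate
Point 2:
  Latitude: 56.583′ = 0.943050°; total 6.9430500
  S ⇒ negate
  λ: 4.79′ = 0.079833°; total 179.0798333
  E ⇒ keep positive
Point 3:
  Lat: 6 + 20.76/60 = 6.3460000
  hemisphere S, so the sign is −
  Longitude: 3 + 24.173/60 = 3.4028833
  E → positive
Point 4:
  φ: 8 + 59.901/60 = 8.9983500
  N ⇒ keep positive
  Longitude: 117 + 49.497/60 = 117.8249500
  E ⇒ keep positive
Point 5:
  φ: 75 + 44.756/60 = 75.7459333
  N → positive
  Longitude: 179 + 45.7/60 = 179.7616667
  E → positive

1. -53.378000, -146.833083
2. -6.943050, 179.079833
3. -6.346000, 3.402883
4. 8.998350, 117.824950
5. 75.745933, 179.761667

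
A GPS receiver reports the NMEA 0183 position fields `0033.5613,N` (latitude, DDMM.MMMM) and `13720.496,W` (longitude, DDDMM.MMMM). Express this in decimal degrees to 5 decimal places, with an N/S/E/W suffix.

Latitude: degrees = first 2 digits = 0, minutes = 33.5613; 0 + 33.5613/60 = 0.559355
Longitude: degrees = first 3 digits = 137, minutes = 20.496; 137 + 20.496/60 = 137.341600

0.55936° N, 137.34160° W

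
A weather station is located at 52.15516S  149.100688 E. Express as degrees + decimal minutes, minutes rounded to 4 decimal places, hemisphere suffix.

52° 9.3096′ S, 149° 6.0413′ E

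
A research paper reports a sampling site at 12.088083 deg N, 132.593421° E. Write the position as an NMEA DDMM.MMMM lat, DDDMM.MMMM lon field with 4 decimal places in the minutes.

1205.2850,N / 13235.6053,E

Lat: fractional part 0.088083 → 5.284980 minutes
Lon: fractional part 0.593421 → 35.605260 minutes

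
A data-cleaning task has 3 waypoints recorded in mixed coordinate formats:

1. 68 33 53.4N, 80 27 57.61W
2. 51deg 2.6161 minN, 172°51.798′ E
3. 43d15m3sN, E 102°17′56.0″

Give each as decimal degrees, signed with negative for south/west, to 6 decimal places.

1. 68.564833, -80.466003
2. 51.043602, 172.863300
3. 43.250833, 102.298889

Point 1:
  φ: 68° + 33/60 + 53.4/3600 = 68 + 0.550000 + 0.014833 = 68.5648333
  N ⇒ keep positive
  Longitude: 80 + 27/60 + 57.61/3600 = 80.4660028
  hemisphere W, so the sign is −
Point 2:
  Lat: 2.6161′ = 0.043602°; total 51.0436017
  N ⇒ keep positive
  Longitude: 172 + 51.798/60 = 172.8633000
  E → positive
Point 3:
  φ: 15′ + 3″ = 15.05000′; 43 + 15.05000/60 = 43.2508333
  N → positive
  Longitude: 17′ + 56″ = 17.93333′; 102 + 17.93333/60 = 102.2988889
  E → positive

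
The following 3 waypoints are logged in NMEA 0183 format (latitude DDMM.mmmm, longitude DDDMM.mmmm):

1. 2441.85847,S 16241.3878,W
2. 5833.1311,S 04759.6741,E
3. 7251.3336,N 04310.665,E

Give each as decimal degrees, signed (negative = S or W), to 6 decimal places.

Point 1:
  Latitude: split at 2 digits → 24° and 41.85847′; 24 + 41.85847/60 = 24.6976412
  S ⇒ negate
  Longitude: split at 3 digits → 162° and 41.3878′; 162 + 41.3878/60 = 162.6897967
  hemisphere W, so the sign is −
Point 2:
  φ: degrees = first 2 digits = 58, minutes = 33.1311; 58 + 33.1311/60 = 58.5521850
  hemisphere S, so the sign is −
  Lon: split at 3 digits → 047° and 59.6741′; 47 + 59.6741/60 = 47.9945683
  E ⇒ keep positive
Point 3:
  φ: split at 2 digits → 72° and 51.3336′; 72 + 51.3336/60 = 72.8555600
  N ⇒ keep positive
  Longitude: split at 3 digits → 043° and 10.665′; 43 + 10.665/60 = 43.1777500
  E → positive

1. -24.697641, -162.689797
2. -58.552185, 47.994568
3. 72.855560, 43.177750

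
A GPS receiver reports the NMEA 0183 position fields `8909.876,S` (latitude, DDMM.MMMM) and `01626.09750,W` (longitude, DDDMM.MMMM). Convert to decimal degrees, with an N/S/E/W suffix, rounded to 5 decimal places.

89.16460° S, 16.43496° W

φ: split at 2 digits → 89° and 9.876′; 89 + 9.876/60 = 89.164600
λ: split at 3 digits → 016° and 26.0975′; 16 + 26.0975/60 = 16.434958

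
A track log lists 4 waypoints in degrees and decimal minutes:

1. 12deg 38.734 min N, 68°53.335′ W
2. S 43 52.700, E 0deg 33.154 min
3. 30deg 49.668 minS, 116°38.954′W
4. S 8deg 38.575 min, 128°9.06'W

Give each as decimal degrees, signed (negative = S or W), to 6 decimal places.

Point 1:
  Latitude: 12 + 38.734/60 = 12.6455667
  N ⇒ keep positive
  λ: 68 + 53.335/60 = 68.8889167
  W → negative
Point 2:
  Lat: 43 + 52.7/60 = 43.8783333
  hemisphere S, so the sign is −
  λ: 0 + 33.154/60 = 0.5525667
  E ⇒ keep positive
Point 3:
  Lat: 30 + 49.668/60 = 30.8278000
  S → negative
  λ: 38.954′ = 0.649233°; total 116.6492333
  hemisphere W, so the sign is −
Point 4:
  Latitude: 8 + 38.575/60 = 8.6429167
  hemisphere S, so the sign is −
  Longitude: 9.06′ = 0.151000°; total 128.1510000
  W → negative

1. 12.645567, -68.888917
2. -43.878333, 0.552567
3. -30.827800, -116.649233
4. -8.642917, -128.151000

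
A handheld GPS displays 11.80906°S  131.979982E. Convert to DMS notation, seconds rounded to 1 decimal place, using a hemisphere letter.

φ: whole degrees 11; 48.54360′ → 48′ and 32.616″
λ: 0.979982 × 60 = 58.79892′ → 58′, remainder × 60 = 47.935″

11°48′32.6″ S, 131°58′47.9″ E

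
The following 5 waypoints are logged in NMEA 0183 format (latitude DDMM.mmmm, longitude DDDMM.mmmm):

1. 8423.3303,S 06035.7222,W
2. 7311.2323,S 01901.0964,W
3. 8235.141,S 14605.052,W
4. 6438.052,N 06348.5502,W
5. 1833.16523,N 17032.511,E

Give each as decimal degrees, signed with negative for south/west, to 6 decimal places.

Point 1:
  Lat: split at 2 digits → 84° and 23.3303′; 84 + 23.3303/60 = 84.3888383
  hemisphere S, so the sign is −
  Lon: degrees = first 3 digits = 60, minutes = 35.7222; 60 + 35.7222/60 = 60.5953700
  hemisphere W, so the sign is −
Point 2:
  Latitude: degrees = first 2 digits = 73, minutes = 11.2323; 73 + 11.2323/60 = 73.1872050
  S → negative
  λ: degrees = first 3 digits = 19, minutes = 1.0964; 19 + 1.0964/60 = 19.0182733
  W ⇒ negate
Point 3:
  Lat: split at 2 digits → 82° and 35.141′; 82 + 35.141/60 = 82.5856833
  S → negative
  Lon: split at 3 digits → 146° and 5.052′; 146 + 5.052/60 = 146.0842000
  W ⇒ negate
Point 4:
  φ: degrees = first 2 digits = 64, minutes = 38.052; 64 + 38.052/60 = 64.6342000
  N → positive
  Longitude: degrees = first 3 digits = 63, minutes = 48.5502; 63 + 48.5502/60 = 63.8091700
  W ⇒ negate
Point 5:
  Latitude: split at 2 digits → 18° and 33.16523′; 18 + 33.16523/60 = 18.5527538
  N → positive
  λ: split at 3 digits → 170° and 32.511′; 170 + 32.511/60 = 170.5418500
  E → positive

1. -84.388838, -60.595370
2. -73.187205, -19.018273
3. -82.585683, -146.084200
4. 64.634200, -63.809170
5. 18.552754, 170.541850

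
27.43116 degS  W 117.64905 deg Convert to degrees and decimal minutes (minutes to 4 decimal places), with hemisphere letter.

27° 25.8696′ S, 117° 38.9430′ W

Lat: minutes = (27.431160 − 27) × 60 = 25.869600
Longitude: 117° + 0.649050 × 60 = 117° 38.943000′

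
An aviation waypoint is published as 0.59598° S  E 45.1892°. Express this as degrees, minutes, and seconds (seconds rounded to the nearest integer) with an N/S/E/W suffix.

0°35′46″ S, 45°11′21″ E

φ: 0.595980° → 35.75880′; 0.75880 × 60 = 45.53″
Longitude: whole degrees 45; 11.35200′ → 11′ and 21.12″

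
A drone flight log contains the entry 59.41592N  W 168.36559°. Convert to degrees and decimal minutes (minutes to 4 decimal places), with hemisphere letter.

59° 24.9552′ N, 168° 21.9354′ W

Latitude: fractional part 0.415920 → 24.955200 minutes
Longitude: 168° + 0.365590 × 60 = 168° 21.935400′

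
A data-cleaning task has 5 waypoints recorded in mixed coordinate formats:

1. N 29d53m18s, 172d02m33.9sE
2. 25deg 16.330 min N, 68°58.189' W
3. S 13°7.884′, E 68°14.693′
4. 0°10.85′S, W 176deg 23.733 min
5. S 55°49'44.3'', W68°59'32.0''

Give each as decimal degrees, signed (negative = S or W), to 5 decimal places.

1. 29.88833, 172.04275
2. 25.27217, -68.96982
3. -13.13140, 68.24488
4. -0.18083, -176.39555
5. -55.82897, -68.99222

Point 1:
  Latitude: 29 + 53/60 + 18/3600 = 29.888333
  N ⇒ keep positive
  Lon: 172° + 2/60 + 33.9/3600 = 172 + 0.033333 + 0.009417 = 172.042750
  E → positive
Point 2:
  Latitude: 16.33′ = 0.272167°; total 25.272167
  N → positive
  Lon: 58.189′ = 0.969817°; total 68.969817
  W ⇒ negate
Point 3:
  φ: 7.884′ = 0.131400°; total 13.131400
  S → negative
  Lon: 68 + 14.693/60 = 68.244883
  E ⇒ keep positive
Point 4:
  Latitude: 10.85′ = 0.180833°; total 0.180833
  S → negative
  Lon: 23.733′ = 0.395550°; total 176.395550
  hemisphere W, so the sign is −
Point 5:
  Latitude: 49′ + 44.3″ = 49.73833′; 55 + 49.73833/60 = 55.828972
  hemisphere S, so the sign is −
  Longitude: 68° + 59/60 + 32/3600 = 68 + 0.983333 + 0.008889 = 68.992222
  W → negative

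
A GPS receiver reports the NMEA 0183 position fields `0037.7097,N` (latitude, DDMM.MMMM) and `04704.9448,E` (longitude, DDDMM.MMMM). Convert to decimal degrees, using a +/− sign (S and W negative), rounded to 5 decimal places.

Latitude: degrees = first 2 digits = 0, minutes = 37.7097; 0 + 37.7097/60 = 0.628495
N ⇒ keep positive
Lon: split at 3 digits → 047° and 4.9448′; 47 + 4.9448/60 = 47.082413
E ⇒ keep positive

0.62850, 47.08241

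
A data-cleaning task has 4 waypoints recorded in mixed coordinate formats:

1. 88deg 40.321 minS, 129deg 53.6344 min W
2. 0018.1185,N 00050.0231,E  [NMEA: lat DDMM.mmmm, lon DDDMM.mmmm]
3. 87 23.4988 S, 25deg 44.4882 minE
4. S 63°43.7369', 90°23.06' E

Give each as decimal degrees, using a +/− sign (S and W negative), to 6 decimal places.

1. -88.672017, -129.893907
2. 0.301975, 0.833718
3. -87.391647, 25.741470
4. -63.728948, 90.384333

Point 1:
  Latitude: 40.321′ = 0.672017°; total 88.6720167
  hemisphere S, so the sign is −
  Lon: 53.6344′ = 0.893907°; total 129.8939067
  W → negative
Point 2:
  φ: degrees = first 2 digits = 0, minutes = 18.1185; 0 + 18.1185/60 = 0.3019750
  N → positive
  λ: degrees = first 3 digits = 0, minutes = 50.0231; 0 + 50.0231/60 = 0.8337183
  E ⇒ keep positive
Point 3:
  φ: 87 + 23.4988/60 = 87.3916467
  S → negative
  Lon: 44.4882′ = 0.741470°; total 25.7414700
  E ⇒ keep positive
Point 4:
  φ: 63 + 43.7369/60 = 63.7289483
  hemisphere S, so the sign is −
  Longitude: 90 + 23.06/60 = 90.3843333
  E → positive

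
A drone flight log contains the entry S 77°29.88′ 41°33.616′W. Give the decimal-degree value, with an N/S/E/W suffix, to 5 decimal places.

φ: 29.88′ = 0.498000°; total 77.498000
Lon: 33.616′ = 0.560267°; total 41.560267

77.49800° S, 41.56027° W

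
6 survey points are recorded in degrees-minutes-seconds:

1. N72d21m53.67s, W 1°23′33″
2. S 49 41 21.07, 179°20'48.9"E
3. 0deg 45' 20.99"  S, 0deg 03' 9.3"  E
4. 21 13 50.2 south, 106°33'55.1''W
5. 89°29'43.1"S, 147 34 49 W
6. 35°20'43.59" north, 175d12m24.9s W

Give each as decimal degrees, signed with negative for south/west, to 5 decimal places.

Point 1:
  Latitude: 72 + 21/60 + 53.67/3600 = 72.364908
  N ⇒ keep positive
  λ: 23′ + 33″ = 23.55000′; 1 + 23.55000/60 = 1.392500
  W → negative
Point 2:
  Lat: 41′ + 21.07″ = 41.35117′; 49 + 41.35117/60 = 49.689186
  hemisphere S, so the sign is −
  λ: 179 + 20/60 + 48.9/3600 = 179.346917
  E ⇒ keep positive
Point 3:
  φ: 45′ + 20.99″ = 45.34983′; 0 + 45.34983/60 = 0.755831
  hemisphere S, so the sign is −
  Longitude: 3′ + 9.3″ = 3.15500′; 0 + 3.15500/60 = 0.052583
  E ⇒ keep positive
Point 4:
  Lat: 13′ + 50.2″ = 13.83667′; 21 + 13.83667/60 = 21.230611
  hemisphere S, so the sign is −
  Lon: 106 + 33/60 + 55.1/3600 = 106.565306
  W → negative
Point 5:
  Latitude: 89° + 29/60 + 43.1/3600 = 89 + 0.483333 + 0.011972 = 89.495306
  S ⇒ negate
  Longitude: 147 + 34/60 + 49/3600 = 147.580278
  W → negative
Point 6:
  Latitude: 35° + 20/60 + 43.59/3600 = 35 + 0.333333 + 0.012108 = 35.345442
  N → positive
  Lon: 175° + 12/60 + 24.9/3600 = 175 + 0.200000 + 0.006917 = 175.206917
  hemisphere W, so the sign is −

1. 72.36491, -1.39250
2. -49.68919, 179.34692
3. -0.75583, 0.05258
4. -21.23061, -106.56531
5. -89.49531, -147.58028
6. 35.34544, -175.20692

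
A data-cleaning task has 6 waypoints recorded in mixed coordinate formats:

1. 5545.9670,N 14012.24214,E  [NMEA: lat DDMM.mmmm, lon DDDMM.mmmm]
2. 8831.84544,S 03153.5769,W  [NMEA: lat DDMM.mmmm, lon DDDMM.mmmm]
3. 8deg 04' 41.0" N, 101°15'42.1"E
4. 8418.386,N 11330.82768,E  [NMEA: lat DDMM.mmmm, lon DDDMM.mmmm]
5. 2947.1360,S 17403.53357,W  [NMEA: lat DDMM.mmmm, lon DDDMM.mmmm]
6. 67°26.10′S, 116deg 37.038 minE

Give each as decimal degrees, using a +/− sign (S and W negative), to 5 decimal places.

1. 55.76612, 140.20404
2. -88.53076, -31.89295
3. 8.07806, 101.26169
4. 84.30643, 113.51379
5. -29.78560, -174.05889
6. -67.43500, 116.61730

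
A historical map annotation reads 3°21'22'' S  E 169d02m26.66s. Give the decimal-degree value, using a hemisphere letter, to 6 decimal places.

3.356111° S, 169.040739° E

φ: 3 + 21/60 + 22/3600 = 3.3561111
Lon: 169° + 2/60 + 26.66/3600 = 169 + 0.033333 + 0.007406 = 169.0407389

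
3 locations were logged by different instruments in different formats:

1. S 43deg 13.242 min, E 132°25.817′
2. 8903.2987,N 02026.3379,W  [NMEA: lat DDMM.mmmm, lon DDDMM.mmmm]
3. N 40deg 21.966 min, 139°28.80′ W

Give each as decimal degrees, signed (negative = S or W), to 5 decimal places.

Point 1:
  Lat: 13.242′ = 0.220700°; total 43.220700
  S ⇒ negate
  Lon: 25.817′ = 0.430283°; total 132.430283
  E → positive
Point 2:
  φ: degrees = first 2 digits = 89, minutes = 3.2987; 89 + 3.2987/60 = 89.054978
  N → positive
  Lon: degrees = first 3 digits = 20, minutes = 26.3379; 20 + 26.3379/60 = 20.438965
  W ⇒ negate
Point 3:
  φ: 21.966′ = 0.366100°; total 40.366100
  N ⇒ keep positive
  Longitude: 28.8′ = 0.480000°; total 139.480000
  hemisphere W, so the sign is −

1. -43.22070, 132.43028
2. 89.05498, -20.43897
3. 40.36610, -139.48000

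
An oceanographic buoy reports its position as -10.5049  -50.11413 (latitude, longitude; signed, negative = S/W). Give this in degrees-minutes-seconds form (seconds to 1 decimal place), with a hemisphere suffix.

Latitude is negative → S; |value| = 10.504900
φ: whole degrees 10; 30.29400′ → 30′ and 17.640″
Longitude is negative → W; |value| = 50.114130
Lon: whole degrees 50; 6.84780′ → 6′ and 50.868″

10°30′17.6″ S, 50°06′50.9″ W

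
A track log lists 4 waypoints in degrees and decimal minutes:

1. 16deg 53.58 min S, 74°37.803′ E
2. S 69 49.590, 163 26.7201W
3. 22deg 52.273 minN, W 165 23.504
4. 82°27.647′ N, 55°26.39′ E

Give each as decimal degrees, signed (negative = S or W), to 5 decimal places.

Point 1:
  φ: 53.58′ = 0.893000°; total 16.893000
  S ⇒ negate
  Longitude: 74 + 37.803/60 = 74.630050
  E → positive
Point 2:
  Lat: 69 + 49.59/60 = 69.826500
  hemisphere S, so the sign is −
  Longitude: 26.7201′ = 0.445335°; total 163.445335
  W → negative
Point 3:
  φ: 52.273′ = 0.871217°; total 22.871217
  N → positive
  Lon: 23.504′ = 0.391733°; total 165.391733
  W ⇒ negate
Point 4:
  Lat: 82 + 27.647/60 = 82.460783
  N ⇒ keep positive
  Lon: 55 + 26.39/60 = 55.439833
  E → positive

1. -16.89300, 74.63005
2. -69.82650, -163.44534
3. 22.87122, -165.39173
4. 82.46078, 55.43983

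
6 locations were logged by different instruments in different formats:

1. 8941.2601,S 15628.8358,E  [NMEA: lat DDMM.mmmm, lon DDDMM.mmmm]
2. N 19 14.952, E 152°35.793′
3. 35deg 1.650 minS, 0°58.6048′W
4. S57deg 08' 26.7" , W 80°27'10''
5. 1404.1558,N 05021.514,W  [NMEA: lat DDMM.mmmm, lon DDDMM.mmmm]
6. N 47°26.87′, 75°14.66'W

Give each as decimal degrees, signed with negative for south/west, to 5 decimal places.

1. -89.68767, 156.48060
2. 19.24920, 152.59655
3. -35.02750, -0.97675
4. -57.14075, -80.45278
5. 14.06926, -50.35857
6. 47.44783, -75.24433

Point 1:
  φ: split at 2 digits → 89° and 41.2601′; 89 + 41.2601/60 = 89.687668
  hemisphere S, so the sign is −
  Lon: degrees = first 3 digits = 156, minutes = 28.8358; 156 + 28.8358/60 = 156.480597
  E → positive
Point 2:
  Latitude: 19 + 14.952/60 = 19.249200
  N ⇒ keep positive
  Longitude: 152 + 35.793/60 = 152.596550
  E ⇒ keep positive
Point 3:
  Lat: 35 + 1.65/60 = 35.027500
  hemisphere S, so the sign is −
  Longitude: 58.6048′ = 0.976747°; total 0.976747
  W → negative
Point 4:
  Lat: 8′ + 26.7″ = 8.44500′; 57 + 8.44500/60 = 57.140750
  S → negative
  λ: 27′ + 10″ = 27.16667′; 80 + 27.16667/60 = 80.452778
  W ⇒ negate
Point 5:
  Lat: split at 2 digits → 14° and 4.1558′; 14 + 4.1558/60 = 14.069263
  N → positive
  Longitude: degrees = first 3 digits = 50, minutes = 21.514; 50 + 21.514/60 = 50.358567
  W ⇒ negate
Point 6:
  Latitude: 47 + 26.87/60 = 47.447833
  N → positive
  Lon: 14.66′ = 0.244333°; total 75.244333
  W ⇒ negate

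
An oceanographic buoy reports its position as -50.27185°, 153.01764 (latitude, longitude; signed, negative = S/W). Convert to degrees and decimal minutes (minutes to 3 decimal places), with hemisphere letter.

50° 16.311′ S, 153° 1.058′ E

Latitude is negative → S; |value| = 50.271850
φ: minutes = (50.271850 − 50) × 60 = 16.31100
Longitude: minutes = (153.017640 − 153) × 60 = 1.05840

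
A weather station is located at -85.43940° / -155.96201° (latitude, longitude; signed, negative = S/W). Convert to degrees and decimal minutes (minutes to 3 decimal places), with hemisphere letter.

85° 26.364′ S, 155° 57.721′ W

Latitude is negative → S; |value| = 85.439400
Latitude: 85° + 0.439400 × 60 = 85° 26.36400′
Longitude is negative → W; |value| = 155.962010
Lon: fractional part 0.962010 → 57.72060 minutes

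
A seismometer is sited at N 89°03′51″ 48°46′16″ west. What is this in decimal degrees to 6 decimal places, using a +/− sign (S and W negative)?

Lat: 3′ + 51″ = 3.85000′; 89 + 3.85000/60 = 89.0641667
N ⇒ keep positive
Longitude: 48° + 46/60 + 16/3600 = 48 + 0.766667 + 0.004444 = 48.7711111
hemisphere W, so the sign is −

89.064167, -48.771111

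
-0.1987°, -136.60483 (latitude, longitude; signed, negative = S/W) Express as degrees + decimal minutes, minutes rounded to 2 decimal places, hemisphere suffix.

Latitude is negative → S; |value| = 0.198700
Lat: fractional part 0.198700 → 11.9220 minutes
Longitude is negative → W; |value| = 136.604830
λ: 136° + 0.604830 × 60 = 136° 36.2898′

0° 11.92′ S, 136° 36.29′ W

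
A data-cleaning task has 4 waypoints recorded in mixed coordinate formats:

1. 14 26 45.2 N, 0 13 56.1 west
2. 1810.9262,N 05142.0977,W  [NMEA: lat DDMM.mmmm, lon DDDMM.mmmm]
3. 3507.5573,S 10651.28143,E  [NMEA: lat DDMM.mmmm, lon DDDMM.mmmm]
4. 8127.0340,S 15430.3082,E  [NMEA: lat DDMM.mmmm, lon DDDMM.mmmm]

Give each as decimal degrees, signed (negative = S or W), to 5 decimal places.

1. 14.44589, -0.23225
2. 18.18210, -51.70163
3. -35.12596, 106.85469
4. -81.45057, 154.50514

Point 1:
  φ: 26′ + 45.2″ = 26.75333′; 14 + 26.75333/60 = 14.445889
  N ⇒ keep positive
  λ: 0° + 13/60 + 56.1/3600 = 0 + 0.216667 + 0.015583 = 0.232250
  W ⇒ negate
Point 2:
  Latitude: split at 2 digits → 18° and 10.9262′; 18 + 10.9262/60 = 18.182103
  N → positive
  λ: split at 3 digits → 051° and 42.0977′; 51 + 42.0977/60 = 51.701628
  W ⇒ negate
Point 3:
  φ: degrees = first 2 digits = 35, minutes = 7.5573; 35 + 7.5573/60 = 35.125955
  S → negative
  Lon: split at 3 digits → 106° and 51.28143′; 106 + 51.28143/60 = 106.854691
  E ⇒ keep positive
Point 4:
  φ: split at 2 digits → 81° and 27.034′; 81 + 27.034/60 = 81.450567
  S ⇒ negate
  λ: split at 3 digits → 154° and 30.3082′; 154 + 30.3082/60 = 154.505137
  E → positive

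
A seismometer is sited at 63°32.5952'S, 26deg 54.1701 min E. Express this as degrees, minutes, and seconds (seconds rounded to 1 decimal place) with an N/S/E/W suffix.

Latitude: 32.59520′ → 32′ and 0.59520 × 60 = 35.712″
Longitude: fractional minutes 0.17010 × 60 = 10.206″

63°32′35.7″ S, 26°54′10.2″ E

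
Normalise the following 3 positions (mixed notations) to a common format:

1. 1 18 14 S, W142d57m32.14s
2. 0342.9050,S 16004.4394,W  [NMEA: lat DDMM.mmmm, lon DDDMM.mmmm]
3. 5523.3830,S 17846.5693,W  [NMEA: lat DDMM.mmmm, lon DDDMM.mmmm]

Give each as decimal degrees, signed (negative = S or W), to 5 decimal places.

Point 1:
  Latitude: 1° + 18/60 + 14/3600 = 1 + 0.300000 + 0.003889 = 1.303889
  S → negative
  Longitude: 142° + 57/60 + 32.14/3600 = 142 + 0.950000 + 0.008928 = 142.958928
  W → negative
Point 2:
  φ: split at 2 digits → 03° and 42.905′; 3 + 42.905/60 = 3.715083
  S ⇒ negate
  λ: split at 3 digits → 160° and 4.4394′; 160 + 4.4394/60 = 160.073990
  W ⇒ negate
Point 3:
  Lat: split at 2 digits → 55° and 23.383′; 55 + 23.383/60 = 55.389717
  S ⇒ negate
  Longitude: split at 3 digits → 178° and 46.5693′; 178 + 46.5693/60 = 178.776155
  W ⇒ negate

1. -1.30389, -142.95893
2. -3.71508, -160.07399
3. -55.38972, -178.77616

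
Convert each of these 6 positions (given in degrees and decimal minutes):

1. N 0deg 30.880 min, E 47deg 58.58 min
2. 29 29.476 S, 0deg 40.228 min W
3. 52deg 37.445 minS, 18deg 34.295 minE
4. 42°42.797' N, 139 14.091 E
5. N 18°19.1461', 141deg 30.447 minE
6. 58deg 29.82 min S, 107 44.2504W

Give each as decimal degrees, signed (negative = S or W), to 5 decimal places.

1. 0.51467, 47.97633
2. -29.49127, -0.67047
3. -52.62408, 18.57158
4. 42.71328, 139.23485
5. 18.31910, 141.50745
6. -58.49700, -107.73751

Point 1:
  Lat: 0 + 30.88/60 = 0.514667
  N ⇒ keep positive
  Lon: 58.58′ = 0.976333°; total 47.976333
  E → positive
Point 2:
  Lat: 29 + 29.476/60 = 29.491267
  S ⇒ negate
  Lon: 40.228′ = 0.670467°; total 0.670467
  W ⇒ negate
Point 3:
  Latitude: 37.445′ = 0.624083°; total 52.624083
  S → negative
  λ: 34.295′ = 0.571583°; total 18.571583
  E ⇒ keep positive
Point 4:
  Lat: 42 + 42.797/60 = 42.713283
  N → positive
  Lon: 14.091′ = 0.234850°; total 139.234850
  E ⇒ keep positive
Point 5:
  Lat: 19.1461′ = 0.319102°; total 18.319102
  N → positive
  λ: 141 + 30.447/60 = 141.507450
  E ⇒ keep positive
Point 6:
  Latitude: 58 + 29.82/60 = 58.497000
  S ⇒ negate
  Longitude: 107 + 44.2504/60 = 107.737507
  W → negative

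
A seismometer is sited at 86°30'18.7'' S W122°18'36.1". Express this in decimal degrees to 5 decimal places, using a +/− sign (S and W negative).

Latitude: 30′ + 18.7″ = 30.31167′; 86 + 30.31167/60 = 86.505194
hemisphere S, so the sign is −
λ: 18′ + 36.1″ = 18.60167′; 122 + 18.60167/60 = 122.310028
hemisphere W, so the sign is −

-86.50519, -122.31003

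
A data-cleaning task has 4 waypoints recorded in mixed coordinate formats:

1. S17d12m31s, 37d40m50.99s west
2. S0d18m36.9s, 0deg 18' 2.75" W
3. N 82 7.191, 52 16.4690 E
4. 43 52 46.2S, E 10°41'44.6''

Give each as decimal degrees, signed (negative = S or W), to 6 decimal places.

Point 1:
  φ: 17° + 12/60 + 31/3600 = 17 + 0.200000 + 0.008611 = 17.2086111
  S → negative
  Lon: 40′ + 50.99″ = 40.84983′; 37 + 40.84983/60 = 37.6808306
  W → negative
Point 2:
  Latitude: 0 + 18/60 + 36.9/3600 = 0.3102500
  S → negative
  Longitude: 0 + 18/60 + 2.75/3600 = 0.3007639
  hemisphere W, so the sign is −
Point 3:
  Lat: 82 + 7.191/60 = 82.1198500
  N ⇒ keep positive
  λ: 52 + 16.469/60 = 52.2744833
  E ⇒ keep positive
Point 4:
  Lat: 52′ + 46.2″ = 52.77000′; 43 + 52.77000/60 = 43.8795000
  S ⇒ negate
  λ: 41′ + 44.6″ = 41.74333′; 10 + 41.74333/60 = 10.6957222
  E ⇒ keep positive

1. -17.208611, -37.680831
2. -0.310250, -0.300764
3. 82.119850, 52.274483
4. -43.879500, 10.695722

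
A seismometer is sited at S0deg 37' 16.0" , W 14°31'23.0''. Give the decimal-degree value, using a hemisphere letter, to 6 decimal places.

0.621111° S, 14.523056° W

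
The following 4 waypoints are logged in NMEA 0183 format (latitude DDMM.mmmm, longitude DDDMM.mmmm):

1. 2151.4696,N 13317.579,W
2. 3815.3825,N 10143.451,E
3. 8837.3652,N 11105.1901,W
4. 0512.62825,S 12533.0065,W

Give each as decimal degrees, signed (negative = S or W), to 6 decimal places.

Point 1:
  Lat: split at 2 digits → 21° and 51.4696′; 21 + 51.4696/60 = 21.8578267
  N ⇒ keep positive
  λ: degrees = first 3 digits = 133, minutes = 17.579; 133 + 17.579/60 = 133.2929833
  W → negative
Point 2:
  φ: degrees = first 2 digits = 38, minutes = 15.3825; 38 + 15.3825/60 = 38.2563750
  N ⇒ keep positive
  Lon: degrees = first 3 digits = 101, minutes = 43.451; 101 + 43.451/60 = 101.7241833
  E ⇒ keep positive
Point 3:
  φ: split at 2 digits → 88° and 37.3652′; 88 + 37.3652/60 = 88.6227533
  N → positive
  Lon: degrees = first 3 digits = 111, minutes = 5.1901; 111 + 5.1901/60 = 111.0865017
  W ⇒ negate
Point 4:
  Latitude: degrees = first 2 digits = 5, minutes = 12.62825; 5 + 12.62825/60 = 5.2104708
  S → negative
  Longitude: degrees = first 3 digits = 125, minutes = 33.0065; 125 + 33.0065/60 = 125.5501083
  W → negative

1. 21.857827, -133.292983
2. 38.256375, 101.724183
3. 88.622753, -111.086502
4. -5.210471, -125.550108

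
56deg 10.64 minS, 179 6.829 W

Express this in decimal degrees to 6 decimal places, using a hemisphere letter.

Latitude: 10.64′ = 0.177333°; total 56.1773333
Longitude: 6.829′ = 0.113817°; total 179.1138167

56.177333° S, 179.113817° W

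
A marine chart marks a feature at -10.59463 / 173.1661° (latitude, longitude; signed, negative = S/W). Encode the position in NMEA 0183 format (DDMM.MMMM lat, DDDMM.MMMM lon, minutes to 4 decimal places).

Latitude is negative → S; |value| = 10.594630
Latitude: fractional part 0.594630 → 35.677800 minutes
λ: 173° + 0.166100 × 60 = 173° 9.966000′

1035.6778,S / 17309.9660,E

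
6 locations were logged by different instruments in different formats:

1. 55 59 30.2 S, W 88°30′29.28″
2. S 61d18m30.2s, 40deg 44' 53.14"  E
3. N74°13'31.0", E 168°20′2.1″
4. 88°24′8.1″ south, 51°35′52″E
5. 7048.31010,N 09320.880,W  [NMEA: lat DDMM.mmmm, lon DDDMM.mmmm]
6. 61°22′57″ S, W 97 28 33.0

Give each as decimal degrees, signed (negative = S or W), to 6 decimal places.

Point 1:
  Latitude: 59′ + 30.2″ = 59.50333′; 55 + 59.50333/60 = 55.9917222
  hemisphere S, so the sign is −
  Lon: 30′ + 29.28″ = 30.48800′; 88 + 30.48800/60 = 88.5081333
  hemisphere W, so the sign is −
Point 2:
  Lat: 61 + 18/60 + 30.2/3600 = 61.3083889
  S → negative
  λ: 40 + 44/60 + 53.14/3600 = 40.7480944
  E ⇒ keep positive
Point 3:
  Latitude: 13′ + 31″ = 13.51667′; 74 + 13.51667/60 = 74.2252778
  N → positive
  Lon: 168 + 20/60 + 2.1/3600 = 168.3339167
  E → positive
Point 4:
  Lat: 88° + 24/60 + 8.1/3600 = 88 + 0.400000 + 0.002250 = 88.4022500
  S → negative
  Longitude: 35′ + 52″ = 35.86667′; 51 + 35.86667/60 = 51.5977778
  E ⇒ keep positive
Point 5:
  Latitude: degrees = first 2 digits = 70, minutes = 48.3101; 70 + 48.3101/60 = 70.8051683
  N ⇒ keep positive
  λ: split at 3 digits → 093° and 20.88′; 93 + 20.88/60 = 93.3480000
  hemisphere W, so the sign is −
Point 6:
  Latitude: 61 + 22/60 + 57/3600 = 61.3825000
  S → negative
  λ: 97° + 28/60 + 33/3600 = 97 + 0.466667 + 0.009167 = 97.4758333
  W → negative

1. -55.991722, -88.508133
2. -61.308389, 40.748094
3. 74.225278, 168.333917
4. -88.402250, 51.597778
5. 70.805168, -93.348000
6. -61.382500, -97.475833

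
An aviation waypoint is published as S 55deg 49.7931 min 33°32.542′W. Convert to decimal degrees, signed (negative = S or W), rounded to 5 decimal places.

-55.82989, -33.54237

Lat: 49.7931′ = 0.829885°; total 55.829885
S → negative
Lon: 32.542′ = 0.542367°; total 33.542367
W ⇒ negate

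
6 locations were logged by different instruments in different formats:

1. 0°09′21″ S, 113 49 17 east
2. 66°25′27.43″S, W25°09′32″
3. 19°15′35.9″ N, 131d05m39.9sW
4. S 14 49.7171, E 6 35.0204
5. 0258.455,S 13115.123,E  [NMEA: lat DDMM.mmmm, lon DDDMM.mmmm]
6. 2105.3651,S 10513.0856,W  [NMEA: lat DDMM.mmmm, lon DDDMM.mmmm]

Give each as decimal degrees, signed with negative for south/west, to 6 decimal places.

1. -0.155833, 113.821389
2. -66.424286, -25.158889
3. 19.259972, -131.094417
4. -14.828618, 6.583673
5. -2.974250, 131.252050
6. -21.089418, -105.218093

Point 1:
  Latitude: 0 + 9/60 + 21/3600 = 0.1558333
  S → negative
  Lon: 113 + 49/60 + 17/3600 = 113.8213889
  E → positive
Point 2:
  Lat: 66 + 25/60 + 27.43/3600 = 66.4242861
  S ⇒ negate
  Longitude: 9′ + 32″ = 9.53333′; 25 + 9.53333/60 = 25.1588889
  W → negative
Point 3:
  Lat: 19 + 15/60 + 35.9/3600 = 19.2599722
  N ⇒ keep positive
  λ: 5′ + 39.9″ = 5.66500′; 131 + 5.66500/60 = 131.0944167
  W → negative
Point 4:
  Lat: 14 + 49.7171/60 = 14.8286183
  S ⇒ negate
  λ: 6 + 35.0204/60 = 6.5836733
  E → positive
Point 5:
  Lat: degrees = first 2 digits = 2, minutes = 58.455; 2 + 58.455/60 = 2.9742500
  S ⇒ negate
  λ: split at 3 digits → 131° and 15.123′; 131 + 15.123/60 = 131.2520500
  E → positive
Point 6:
  Latitude: degrees = first 2 digits = 21, minutes = 5.3651; 21 + 5.3651/60 = 21.0894183
  S → negative
  λ: split at 3 digits → 105° and 13.0856′; 105 + 13.0856/60 = 105.2180933
  hemisphere W, so the sign is −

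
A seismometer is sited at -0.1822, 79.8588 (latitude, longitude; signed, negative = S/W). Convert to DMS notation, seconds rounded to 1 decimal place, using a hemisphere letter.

0°10′55.9″ S, 79°51′31.7″ E

Latitude is negative → S; |value| = 0.182200
φ: whole degrees 0; 10.93200′ → 10′ and 55.920″
λ: whole degrees 79; 51.52800′ → 51′ and 31.680″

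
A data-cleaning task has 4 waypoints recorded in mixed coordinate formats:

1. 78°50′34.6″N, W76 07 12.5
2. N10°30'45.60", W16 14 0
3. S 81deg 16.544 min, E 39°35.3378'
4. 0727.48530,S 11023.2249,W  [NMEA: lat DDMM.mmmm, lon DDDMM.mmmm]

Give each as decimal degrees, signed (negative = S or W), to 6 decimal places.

1. 78.842944, -76.120139
2. 10.512667, -16.233333
3. -81.275733, 39.588963
4. -7.458088, -110.387082

Point 1:
  Lat: 78 + 50/60 + 34.6/3600 = 78.8429444
  N → positive
  λ: 76 + 7/60 + 12.5/3600 = 76.1201389
  W → negative
Point 2:
  Latitude: 30′ + 45.6″ = 30.76000′; 10 + 30.76000/60 = 10.5126667
  N → positive
  λ: 14′ + 0″ = 14.00000′; 16 + 14.00000/60 = 16.2333333
  hemisphere W, so the sign is −
Point 3:
  Lat: 16.544′ = 0.275733°; total 81.2757333
  S ⇒ negate
  Longitude: 39 + 35.3378/60 = 39.5889633
  E ⇒ keep positive
Point 4:
  Lat: split at 2 digits → 07° and 27.4853′; 7 + 27.4853/60 = 7.4580883
  hemisphere S, so the sign is −
  Longitude: split at 3 digits → 110° and 23.2249′; 110 + 23.2249/60 = 110.3870817
  W → negative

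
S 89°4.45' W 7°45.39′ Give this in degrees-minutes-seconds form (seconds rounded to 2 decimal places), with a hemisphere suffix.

φ: 4.45000′ → 4′ and 0.45000 × 60 = 27.0000″
Lon: 45.39000′ → 45′ and 0.39000 × 60 = 23.4000″

89°04′27.00″ S, 7°45′23.40″ W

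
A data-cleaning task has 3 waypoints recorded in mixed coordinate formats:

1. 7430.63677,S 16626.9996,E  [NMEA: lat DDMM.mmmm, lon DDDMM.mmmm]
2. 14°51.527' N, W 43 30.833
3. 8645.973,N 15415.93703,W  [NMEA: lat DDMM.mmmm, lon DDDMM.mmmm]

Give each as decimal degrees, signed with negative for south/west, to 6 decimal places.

1. -74.510613, 166.449993
2. 14.858783, -43.513883
3. 86.766217, -154.265617

Point 1:
  Latitude: degrees = first 2 digits = 74, minutes = 30.63677; 74 + 30.63677/60 = 74.5106128
  hemisphere S, so the sign is −
  Longitude: split at 3 digits → 166° and 26.9996′; 166 + 26.9996/60 = 166.4499933
  E ⇒ keep positive
Point 2:
  Latitude: 14 + 51.527/60 = 14.8587833
  N → positive
  λ: 30.833′ = 0.513883°; total 43.5138833
  hemisphere W, so the sign is −
Point 3:
  Latitude: split at 2 digits → 86° and 45.973′; 86 + 45.973/60 = 86.7662167
  N ⇒ keep positive
  Lon: split at 3 digits → 154° and 15.93703′; 154 + 15.93703/60 = 154.2656172
  W → negative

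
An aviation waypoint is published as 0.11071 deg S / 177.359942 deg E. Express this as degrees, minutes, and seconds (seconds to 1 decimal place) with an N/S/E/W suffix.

0°06′38.6″ S, 177°21′35.8″ E

Lat: 0.110710 × 60 = 6.64260′ → 6′, remainder × 60 = 38.556″
Lon: 0.359942 × 60 = 21.59652′ → 21′, remainder × 60 = 35.791″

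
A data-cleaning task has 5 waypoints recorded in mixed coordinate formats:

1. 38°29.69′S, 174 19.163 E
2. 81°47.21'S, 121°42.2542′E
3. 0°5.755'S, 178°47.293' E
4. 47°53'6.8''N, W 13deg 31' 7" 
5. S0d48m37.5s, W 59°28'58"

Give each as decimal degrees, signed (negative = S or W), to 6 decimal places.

1. -38.494833, 174.319383
2. -81.786833, 121.704237
3. -0.095917, 178.788217
4. 47.885222, -13.518611
5. -0.810417, -59.482778

Point 1:
  Latitude: 38 + 29.69/60 = 38.4948333
  S ⇒ negate
  Lon: 174 + 19.163/60 = 174.3193833
  E ⇒ keep positive
Point 2:
  Latitude: 81 + 47.21/60 = 81.7868333
  S ⇒ negate
  Lon: 42.2542′ = 0.704237°; total 121.7042367
  E → positive
Point 3:
  Lat: 0 + 5.755/60 = 0.0959167
  S → negative
  Lon: 47.293′ = 0.788217°; total 178.7882167
  E → positive
Point 4:
  φ: 53′ + 6.8″ = 53.11333′; 47 + 53.11333/60 = 47.8852222
  N ⇒ keep positive
  λ: 13 + 31/60 + 7/3600 = 13.5186111
  W ⇒ negate
Point 5:
  φ: 0° + 48/60 + 37.5/3600 = 0 + 0.800000 + 0.010417 = 0.8104167
  hemisphere S, so the sign is −
  Lon: 59 + 28/60 + 58/3600 = 59.4827778
  W → negative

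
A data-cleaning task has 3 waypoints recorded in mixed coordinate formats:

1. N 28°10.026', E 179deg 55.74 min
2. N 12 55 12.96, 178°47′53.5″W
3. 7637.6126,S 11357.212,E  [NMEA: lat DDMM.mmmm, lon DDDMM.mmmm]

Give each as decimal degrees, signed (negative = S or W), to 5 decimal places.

1. 28.16710, 179.92900
2. 12.92027, -178.79819
3. -76.62688, 113.95353

Point 1:
  Lat: 28 + 10.026/60 = 28.167100
  N → positive
  λ: 179 + 55.74/60 = 179.929000
  E → positive
Point 2:
  Lat: 12 + 55/60 + 12.96/3600 = 12.920267
  N ⇒ keep positive
  Longitude: 47′ + 53.5″ = 47.89167′; 178 + 47.89167/60 = 178.798194
  hemisphere W, so the sign is −
Point 3:
  Latitude: split at 2 digits → 76° and 37.6126′; 76 + 37.6126/60 = 76.626877
  S → negative
  λ: split at 3 digits → 113° and 57.212′; 113 + 57.212/60 = 113.953533
  E → positive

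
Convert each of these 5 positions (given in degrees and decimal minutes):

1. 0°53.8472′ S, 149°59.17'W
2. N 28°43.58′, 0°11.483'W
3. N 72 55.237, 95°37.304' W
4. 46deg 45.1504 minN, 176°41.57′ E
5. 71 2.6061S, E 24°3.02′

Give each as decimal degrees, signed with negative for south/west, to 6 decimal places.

1. -0.897453, -149.986167
2. 28.726333, -0.191383
3. 72.920617, -95.621733
4. 46.752507, 176.692833
5. -71.043435, 24.050333

Point 1:
  φ: 0 + 53.8472/60 = 0.8974533
  S → negative
  λ: 59.17′ = 0.986167°; total 149.9861667
  W → negative
Point 2:
  φ: 43.58′ = 0.726333°; total 28.7263333
  N ⇒ keep positive
  Longitude: 11.483′ = 0.191383°; total 0.1913833
  W → negative
Point 3:
  Lat: 72 + 55.237/60 = 72.9206167
  N ⇒ keep positive
  λ: 37.304′ = 0.621733°; total 95.6217333
  W ⇒ negate
Point 4:
  φ: 45.1504′ = 0.752507°; total 46.7525067
  N → positive
  Lon: 41.57′ = 0.692833°; total 176.6928333
  E ⇒ keep positive
Point 5:
  Lat: 2.6061′ = 0.043435°; total 71.0434350
  hemisphere S, so the sign is −
  λ: 24 + 3.02/60 = 24.0503333
  E → positive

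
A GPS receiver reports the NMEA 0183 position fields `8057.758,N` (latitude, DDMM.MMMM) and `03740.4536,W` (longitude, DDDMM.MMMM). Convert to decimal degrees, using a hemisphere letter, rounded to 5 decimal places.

Lat: split at 2 digits → 80° and 57.758′; 80 + 57.758/60 = 80.962633
λ: degrees = first 3 digits = 37, minutes = 40.4536; 37 + 40.4536/60 = 37.674227

80.96263° N, 37.67423° W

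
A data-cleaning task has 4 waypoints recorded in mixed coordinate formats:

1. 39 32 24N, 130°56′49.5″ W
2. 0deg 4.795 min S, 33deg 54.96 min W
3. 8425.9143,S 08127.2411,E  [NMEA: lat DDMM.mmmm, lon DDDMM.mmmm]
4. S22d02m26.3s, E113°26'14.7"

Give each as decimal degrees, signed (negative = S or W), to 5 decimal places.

1. 39.54000, -130.94708
2. -0.07992, -33.91600
3. -84.43191, 81.45402
4. -22.04064, 113.43742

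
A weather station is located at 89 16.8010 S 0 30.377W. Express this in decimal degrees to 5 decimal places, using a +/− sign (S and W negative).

-89.28002, -0.50628

Lat: 16.801′ = 0.280017°; total 89.280017
hemisphere S, so the sign is −
Lon: 0 + 30.377/60 = 0.506283
W ⇒ negate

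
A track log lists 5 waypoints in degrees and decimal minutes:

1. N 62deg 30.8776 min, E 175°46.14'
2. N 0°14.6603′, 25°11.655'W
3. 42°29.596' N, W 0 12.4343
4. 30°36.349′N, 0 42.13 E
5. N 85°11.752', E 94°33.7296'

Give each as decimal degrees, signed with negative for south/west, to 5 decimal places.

Point 1:
  Latitude: 62 + 30.8776/60 = 62.514627
  N → positive
  Longitude: 175 + 46.14/60 = 175.769000
  E → positive
Point 2:
  Latitude: 14.6603′ = 0.244338°; total 0.244338
  N ⇒ keep positive
  Longitude: 25 + 11.655/60 = 25.194250
  W ⇒ negate
Point 3:
  φ: 42 + 29.596/60 = 42.493267
  N ⇒ keep positive
  λ: 12.4343′ = 0.207238°; total 0.207238
  hemisphere W, so the sign is −
Point 4:
  Lat: 30 + 36.349/60 = 30.605817
  N → positive
  Lon: 42.13′ = 0.702167°; total 0.702167
  E → positive
Point 5:
  φ: 11.752′ = 0.195867°; total 85.195867
  N ⇒ keep positive
  Lon: 33.7296′ = 0.562160°; total 94.562160
  E → positive

1. 62.51463, 175.76900
2. 0.24434, -25.19425
3. 42.49327, -0.20724
4. 30.60582, 0.70217
5. 85.19587, 94.56216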